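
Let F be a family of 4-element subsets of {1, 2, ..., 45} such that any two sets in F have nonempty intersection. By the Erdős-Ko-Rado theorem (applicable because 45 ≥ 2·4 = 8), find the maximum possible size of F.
max |F| = C(44, 3) = 13244

The Erdős-Ko-Rado theorem states: for n ≥ 2k, an intersecting family of k-subsets of an n-element set has size at most C(n − 1, k − 1), with equality for 'star' families {A ⊆ [n] : |A| = k, i ∈ A} (fix an element i). For n = 45, k = 4: C(44, 3) = 13244.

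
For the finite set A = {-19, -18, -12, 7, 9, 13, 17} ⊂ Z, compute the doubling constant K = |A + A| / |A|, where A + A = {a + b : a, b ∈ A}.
K = |A + A| / |A| = 26/7

Enumerate A + A = {a + b : a, b ∈ A}. With |A| = 7, there are |A|^2 = 49 ordered sum pairs; collecting distinct values, A + A = {-38, -37, -36, -31, -30, -24, -12, -11, -10, -9, -6, -5, -3, -2, -1, 1, 5, 14, 16, 18, 20, 22, 24, 26, 30, 34}, so |A + A| = 26. Thus K = 26/7. For comparison, the minimum possible |A + A| over all 7-element sets is 2·7 − 1 = 13 (so min K = 13/7), attained only by arithmetic progressions.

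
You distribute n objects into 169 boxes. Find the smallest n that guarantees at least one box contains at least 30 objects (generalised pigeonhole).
n = (30 − 1)·169 + 1 = 4902

By the generalised pigeonhole principle, to guarantee some box contains ≥ r objects we need more than (r − 1) · k objects total. Threshold: n = (r − 1) · k + 1. With r = 30 and k = 169: n = 29 · 169 + 1 = 4901 + 1 = 4902. For n = 4901 = 29 · 169, we can put exactly 29 objects in every box, avoiding 30 in any single one — so 4902 is tight.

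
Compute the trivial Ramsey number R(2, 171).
R(2, 171) = 171

R(2, k) = k for all k ≥ 2: in a 2-colouring of K_k, either some edge is red (a red K_2) or all edges are blue (a blue K_k). And K_{170} coloured all-blue has no blue K_171, so R(2, 171) > 170. Hence R(2, 171) = 171.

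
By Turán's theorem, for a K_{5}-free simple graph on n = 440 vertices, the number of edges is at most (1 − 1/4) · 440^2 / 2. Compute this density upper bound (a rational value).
Turán density bound = (3/4) · 440^2/2 = 72600

Turán's theorem: ex(n, K_{r+1}) is achieved by the complete r-partite Turán graph T(n, r) with parts as balanced as possible, and is at most (1 − 1/r) · n^2/2. For r = 4, n = 440: the density bound is (3/4) · 193600/2 = 72600. Since 4 ∣ 440, the Turán graph T(440, 4) has parts of equal size 110, and its edge count e(T(440, 4)) = 72600 attains the density bound exactly.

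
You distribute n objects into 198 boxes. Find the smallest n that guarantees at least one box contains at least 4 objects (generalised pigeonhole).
n = (4 − 1)·198 + 1 = 595

By the generalised pigeonhole principle, to guarantee some box contains ≥ r objects we need more than (r − 1) · k objects total. Threshold: n = (r − 1) · k + 1. With r = 4 and k = 198: n = 3 · 198 + 1 = 594 + 1 = 595. For n = 594 = 3 · 198, we can put exactly 3 objects in every box, avoiding 4 in any single one — so 595 is tight.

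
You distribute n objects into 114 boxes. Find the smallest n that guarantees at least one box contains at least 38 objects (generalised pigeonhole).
n = (38 − 1)·114 + 1 = 4219

By the generalised pigeonhole principle, to guarantee some box contains ≥ r objects we need more than (r − 1) · k objects total. Threshold: n = (r − 1) · k + 1. With r = 38 and k = 114: n = 37 · 114 + 1 = 4218 + 1 = 4219. For n = 4218 = 37 · 114, we can put exactly 37 objects in every box, avoiding 38 in any single one — so 4219 is tight.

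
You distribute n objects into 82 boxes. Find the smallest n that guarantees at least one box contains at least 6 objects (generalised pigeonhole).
n = (6 − 1)·82 + 1 = 411

By the generalised pigeonhole principle, to guarantee some box contains ≥ r objects we need more than (r − 1) · k objects total. Threshold: n = (r − 1) · k + 1. With r = 6 and k = 82: n = 5 · 82 + 1 = 410 + 1 = 411. For n = 410 = 5 · 82, we can put exactly 5 objects in every box, avoiding 6 in any single one — so 411 is tight.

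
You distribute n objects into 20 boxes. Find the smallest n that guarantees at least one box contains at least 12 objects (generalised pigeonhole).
n = (12 − 1)·20 + 1 = 221

By the generalised pigeonhole principle, to guarantee some box contains ≥ r objects we need more than (r − 1) · k objects total. Threshold: n = (r − 1) · k + 1. With r = 12 and k = 20: n = 11 · 20 + 1 = 220 + 1 = 221. For n = 220 = 11 · 20, we can put exactly 11 objects in every box, avoiding 12 in any single one — so 221 is tight.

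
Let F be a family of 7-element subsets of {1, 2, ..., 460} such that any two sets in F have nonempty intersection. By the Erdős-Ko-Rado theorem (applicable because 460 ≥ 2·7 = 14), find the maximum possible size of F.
max |F| = C(459, 6) = 12568804160094

Erdős-Ko-Rado (1961): when n ≥ 2k, max |F| = C(n−1, k−1). The bound is attained by the star {A : i ∈ A} for any fixed i ∈ [n]. Here C(460−1, 7−1) = C(459, 6) = 12568804160094.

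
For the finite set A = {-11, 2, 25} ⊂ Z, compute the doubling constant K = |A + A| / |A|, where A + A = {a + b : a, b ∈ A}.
K = |A + A| / |A| = 6/3 = 2

Enumerate A + A = {a + b : a, b ∈ A}. With |A| = 3, there are |A|^2 = 9 ordered sum pairs; collecting distinct values, A + A = {-22, -9, 4, 14, 27, 50}, so |A + A| = 6. Thus K = 6/3 = 2. For comparison, the minimum possible |A + A| over all 3-element sets is 2·3 − 1 = 5 (so min K = 5/3), attained only by arithmetic progressions.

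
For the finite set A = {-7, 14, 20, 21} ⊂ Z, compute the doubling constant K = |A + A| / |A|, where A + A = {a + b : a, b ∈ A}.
K = |A + A| / |A| = 10/4 = 5/2

Enumerate A + A = {a + b : a, b ∈ A}. With |A| = 4, there are |A|^2 = 16 ordered sum pairs; collecting distinct values, A + A = {-14, 7, 13, 14, 28, 34, 35, 40, 41, 42}, so |A + A| = 10. Thus K = 10/4 = 5/2. For comparison, the minimum possible |A + A| over all 4-element sets is 2·4 − 1 = 7 (so min K = 7/4), attained only by arithmetic progressions.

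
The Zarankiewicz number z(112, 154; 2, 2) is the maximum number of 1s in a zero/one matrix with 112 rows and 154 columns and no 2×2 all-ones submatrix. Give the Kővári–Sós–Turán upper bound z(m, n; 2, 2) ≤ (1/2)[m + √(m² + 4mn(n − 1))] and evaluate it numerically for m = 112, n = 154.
z(112, 154; 2, 2) ≤ (1/2)[112 + √(112² + 4·112·154·153)] = (1/2)[112 + √10568320] = 1681.4476

Kővári–Sós–Turán: let r_1, ..., r_112 be the row sums and z = Σ r_i the total number of 1s. Each pair of columns can share at most one row with both entries 1 (else a 2×2 all-ones block appears), so Σ_i C(r_i, 2) ≤ C(154, 2) = 11781. By convexity Σ_i C(r_i, 2) ≥ 112·C(z/112, 2) = z(z − 112)/(2·112), giving z² − 112z − 112·154·153 ≤ 0 and hence z ≤ (1/2)[112 + √(12544 + 4·2638944)] = (1/2)[112 + √10568320] ≈ (1/2)(112 + 3250.8953) = 1681.4476.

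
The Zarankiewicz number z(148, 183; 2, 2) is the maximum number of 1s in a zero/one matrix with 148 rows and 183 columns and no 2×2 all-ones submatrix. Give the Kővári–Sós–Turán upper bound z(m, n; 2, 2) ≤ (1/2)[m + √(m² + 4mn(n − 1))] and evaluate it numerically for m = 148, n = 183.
z(148, 183; 2, 2) ≤ (1/2)[148 + √(148² + 4·148·183·182)] = (1/2)[148 + √19739056] = 2295.4329

Kővári–Sós–Turán: let r_1, ..., r_148 be the row sums and z = Σ r_i the total number of 1s. Each pair of columns can share at most one row with both entries 1 (else a 2×2 all-ones block appears), so Σ_i C(r_i, 2) ≤ C(183, 2) = 16653. By convexity Σ_i C(r_i, 2) ≥ 148·C(z/148, 2) = z(z − 148)/(2·148), giving z² − 148z − 148·183·182 ≤ 0 and hence z ≤ (1/2)[148 + √(21904 + 4·4929288)] = (1/2)[148 + √19739056] ≈ (1/2)(148 + 4442.8657) = 2295.4329.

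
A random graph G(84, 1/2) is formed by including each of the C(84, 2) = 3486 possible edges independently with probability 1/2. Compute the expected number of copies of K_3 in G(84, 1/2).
E[# K_3] = C(84, 3) · (1/2)^C(3, 2) = 95284 / 2^3 = 23821/2 = 11910.5

For each 3-subset S of vertices (there are C(84, 3) = 95284 such S), let X_S = 1 if S induces a K_3 (all C(3, 2) = 3 edges present). Then P(X_S = 1) = (1/2)^3 = 1/8. By linearity of expectation, E[# K_3] = C(84, 3) · (1/2)^3 = 95284 / 8 = 23821/2 = 11910.5.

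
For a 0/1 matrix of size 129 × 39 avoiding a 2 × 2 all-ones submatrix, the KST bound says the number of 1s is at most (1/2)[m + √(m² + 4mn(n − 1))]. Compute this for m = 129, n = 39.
z(129, 39; 2, 2) ≤ (1/2)[129 + √(129² + 4·129·39·38)] = (1/2)[129 + √781353] = 506.4709

Kővári–Sós–Turán: let r_1, ..., r_129 be the row sums and z = Σ r_i the total number of 1s. Each pair of columns can share at most one row with both entries 1 (else a 2×2 all-ones block appears), so Σ_i C(r_i, 2) ≤ C(39, 2) = 741. By convexity Σ_i C(r_i, 2) ≥ 129·C(z/129, 2) = z(z − 129)/(2·129), giving z² − 129z − 129·39·38 ≤ 0 and hence z ≤ (1/2)[129 + √(16641 + 4·191178)] = (1/2)[129 + √781353] ≈ (1/2)(129 + 883.9417) = 506.4709.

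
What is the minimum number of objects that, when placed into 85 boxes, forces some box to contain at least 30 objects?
n = (30 − 1)·85 + 1 = 2466

By the generalised pigeonhole principle, to guarantee some box contains ≥ r objects we need more than (r − 1) · k objects total. Threshold: n = (r − 1) · k + 1. With r = 30 and k = 85: n = 29 · 85 + 1 = 2465 + 1 = 2466. For n = 2465 = 29 · 85, we can put exactly 29 objects in every box, avoiding 30 in any single one — so 2466 is tight.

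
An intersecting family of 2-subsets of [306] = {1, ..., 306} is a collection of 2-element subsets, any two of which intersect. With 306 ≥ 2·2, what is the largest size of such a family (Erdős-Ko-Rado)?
max |F| = C(305, 1) = 305

Erdős-Ko-Rado (1961): when n ≥ 2k, max |F| = C(n−1, k−1). The bound is attained by the star {A : i ∈ A} for any fixed i ∈ [n]. Here C(306−1, 2−1) = C(305, 1) = 305.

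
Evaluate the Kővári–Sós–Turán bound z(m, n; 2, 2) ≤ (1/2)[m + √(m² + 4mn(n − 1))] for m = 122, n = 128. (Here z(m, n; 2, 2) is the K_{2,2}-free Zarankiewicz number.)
z(122, 128; 2, 2) ≤ (1/2)[122 + √(122² + 4·122·128·127)] = (1/2)[122 + √7947812] = 1470.5932

Kővári–Sós–Turán: let r_1, ..., r_122 be the row sums and z = Σ r_i the total number of 1s. Each pair of columns can share at most one row with both entries 1 (else a 2×2 all-ones block appears), so Σ_i C(r_i, 2) ≤ C(128, 2) = 8128. By convexity Σ_i C(r_i, 2) ≥ 122·C(z/122, 2) = z(z − 122)/(2·122), giving z² − 122z − 122·128·127 ≤ 0 and hence z ≤ (1/2)[122 + √(14884 + 4·1983232)] = (1/2)[122 + √7947812] ≈ (1/2)(122 + 2819.1864) = 1470.5932.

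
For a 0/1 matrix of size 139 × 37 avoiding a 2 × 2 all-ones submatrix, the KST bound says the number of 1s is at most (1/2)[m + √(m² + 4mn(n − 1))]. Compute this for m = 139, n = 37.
z(139, 37; 2, 2) ≤ (1/2)[139 + √(139² + 4·139·37·36)] = (1/2)[139 + √759913] = 505.3649

Kővári–Sós–Turán: let r_1, ..., r_139 be the row sums and z = Σ r_i the total number of 1s. Each pair of columns can share at most one row with both entries 1 (else a 2×2 all-ones block appears), so Σ_i C(r_i, 2) ≤ C(37, 2) = 666. By convexity Σ_i C(r_i, 2) ≥ 139·C(z/139, 2) = z(z − 139)/(2·139), giving z² − 139z − 139·37·36 ≤ 0 and hence z ≤ (1/2)[139 + √(19321 + 4·185148)] = (1/2)[139 + √759913] ≈ (1/2)(139 + 871.7299) = 505.3649.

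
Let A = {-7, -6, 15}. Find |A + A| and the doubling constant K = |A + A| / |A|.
K = |A + A| / |A| = 6/3 = 2

Enumerate A + A = {a + b : a, b ∈ A}. With |A| = 3, there are |A|^2 = 9 ordered sum pairs; collecting distinct values, A + A = {-14, -13, -12, 8, 9, 30}, so |A + A| = 6. Thus K = 6/3 = 2. For comparison, the minimum possible |A + A| over all 3-element sets is 2·3 − 1 = 5 (so min K = 5/3), attained only by arithmetic progressions.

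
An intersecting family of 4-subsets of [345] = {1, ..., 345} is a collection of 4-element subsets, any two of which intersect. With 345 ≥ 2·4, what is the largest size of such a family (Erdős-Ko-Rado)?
max |F| = C(344, 3) = 6725544

The Erdős-Ko-Rado theorem states: for n ≥ 2k, an intersecting family of k-subsets of an n-element set has size at most C(n − 1, k − 1), with equality for 'star' families {A ⊆ [n] : |A| = k, i ∈ A} (fix an element i). For n = 345, k = 4: C(344, 3) = 6725544.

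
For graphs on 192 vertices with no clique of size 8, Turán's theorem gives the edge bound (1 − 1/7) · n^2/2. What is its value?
Turán density bound = (6/7) · 192^2/2 = 110592/7 ≈ 15798.8571

Turán's theorem: ex(n, K_{r+1}) is achieved by the complete r-partite Turán graph T(n, r) with parts as balanced as possible, and is at most (1 − 1/r) · n^2/2. For r = 7, n = 192: the density bound is (6/7) · 36864/2 = 110592/7 ≈ 15798.8571. The integer-valued extremum is e(T(192, 7)) = 15798, which is strictly less than the density bound 110592/7 since 7 ∤ 192 (the parts of T(192, 7) cannot all be equal).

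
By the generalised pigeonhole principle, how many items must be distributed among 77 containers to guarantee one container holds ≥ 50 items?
n = (50 − 1)·77 + 1 = 3774

By the generalised pigeonhole principle, to guarantee some box contains ≥ r objects we need more than (r − 1) · k objects total. Threshold: n = (r − 1) · k + 1. With r = 50 and k = 77: n = 49 · 77 + 1 = 3773 + 1 = 3774. For n = 3773 = 49 · 77, we can put exactly 49 objects in every box, avoiding 50 in any single one — so 3774 is tight.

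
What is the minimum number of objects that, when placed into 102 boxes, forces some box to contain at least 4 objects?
n = (4 − 1)·102 + 1 = 307

By the generalised pigeonhole principle, to guarantee some box contains ≥ r objects we need more than (r − 1) · k objects total. Threshold: n = (r − 1) · k + 1. With r = 4 and k = 102: n = 3 · 102 + 1 = 306 + 1 = 307. For n = 306 = 3 · 102, we can put exactly 3 objects in every box, avoiding 4 in any single one — so 307 is tight.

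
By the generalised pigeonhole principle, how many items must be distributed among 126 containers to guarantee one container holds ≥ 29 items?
n = (29 − 1)·126 + 1 = 3529

By the generalised pigeonhole principle, to guarantee some box contains ≥ r objects we need more than (r − 1) · k objects total. Threshold: n = (r − 1) · k + 1. With r = 29 and k = 126: n = 28 · 126 + 1 = 3528 + 1 = 3529. For n = 3528 = 28 · 126, we can put exactly 28 objects in every box, avoiding 29 in any single one — so 3529 is tight.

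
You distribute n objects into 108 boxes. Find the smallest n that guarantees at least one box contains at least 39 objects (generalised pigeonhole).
n = (39 − 1)·108 + 1 = 4105

By the generalised pigeonhole principle, to guarantee some box contains ≥ r objects we need more than (r − 1) · k objects total. Threshold: n = (r − 1) · k + 1. With r = 39 and k = 108: n = 38 · 108 + 1 = 4104 + 1 = 4105. For n = 4104 = 38 · 108, we can put exactly 38 objects in every box, avoiding 39 in any single one — so 4105 is tight.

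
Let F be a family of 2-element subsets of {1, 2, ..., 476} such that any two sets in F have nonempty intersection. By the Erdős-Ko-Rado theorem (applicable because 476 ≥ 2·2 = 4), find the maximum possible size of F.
max |F| = C(475, 1) = 475

Erdős-Ko-Rado (1961): when n ≥ 2k, max |F| = C(n−1, k−1). The bound is attained by the star {A : i ∈ A} for any fixed i ∈ [n]. Here C(476−1, 2−1) = C(475, 1) = 475.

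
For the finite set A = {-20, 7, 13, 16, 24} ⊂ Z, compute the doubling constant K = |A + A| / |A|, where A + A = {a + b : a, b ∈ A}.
K = |A + A| / |A| = 15/5 = 3

Enumerate A + A = {a + b : a, b ∈ A}. With |A| = 5, there are |A|^2 = 25 ordered sum pairs; collecting distinct values, A + A = {-40, -13, -7, -4, 4, 14, 20, 23, 26, 29, 31, 32, 37, 40, 48}, so |A + A| = 15. Thus K = 15/5 = 3. For comparison, the minimum possible |A + A| over all 5-element sets is 2·5 − 1 = 9 (so min K = 9/5), attained only by arithmetic progressions.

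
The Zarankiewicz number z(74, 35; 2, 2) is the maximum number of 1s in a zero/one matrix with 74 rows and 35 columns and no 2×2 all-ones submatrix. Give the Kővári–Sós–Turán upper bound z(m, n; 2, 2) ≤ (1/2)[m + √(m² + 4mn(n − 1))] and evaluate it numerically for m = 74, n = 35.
z(74, 35; 2, 2) ≤ (1/2)[74 + √(74² + 4·74·35·34)] = (1/2)[74 + √357716] = 336.0468

Kővári–Sós–Turán: let r_1, ..., r_74 be the row sums and z = Σ r_i the total number of 1s. Each pair of columns can share at most one row with both entries 1 (else a 2×2 all-ones block appears), so Σ_i C(r_i, 2) ≤ C(35, 2) = 595. By convexity Σ_i C(r_i, 2) ≥ 74·C(z/74, 2) = z(z − 74)/(2·74), giving z² − 74z − 74·35·34 ≤ 0 and hence z ≤ (1/2)[74 + √(5476 + 4·88060)] = (1/2)[74 + √357716] ≈ (1/2)(74 + 598.0936) = 336.0468.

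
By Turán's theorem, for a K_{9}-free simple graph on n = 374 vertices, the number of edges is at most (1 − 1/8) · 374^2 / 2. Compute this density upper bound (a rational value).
Turán density bound = (7/8) · 374^2/2 = 244783/4 ≈ 61195.75

Turán's theorem: ex(n, K_{r+1}) is achieved by the complete r-partite Turán graph T(n, r) with parts as balanced as possible, and is at most (1 − 1/r) · n^2/2. For r = 8, n = 374: the density bound is (7/8) · 139876/2 = 244783/4 ≈ 61195.75. The integer-valued extremum is e(T(374, 8)) = 61195, which is strictly less than the density bound 244783/4 since 8 ∤ 374 (the parts of T(374, 8) cannot all be equal).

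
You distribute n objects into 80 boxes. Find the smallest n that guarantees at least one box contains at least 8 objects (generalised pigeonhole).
n = (8 − 1)·80 + 1 = 561

By the generalised pigeonhole principle, to guarantee some box contains ≥ r objects we need more than (r − 1) · k objects total. Threshold: n = (r − 1) · k + 1. With r = 8 and k = 80: n = 7 · 80 + 1 = 560 + 1 = 561. For n = 560 = 7 · 80, we can put exactly 7 objects in every box, avoiding 8 in any single one — so 561 is tight.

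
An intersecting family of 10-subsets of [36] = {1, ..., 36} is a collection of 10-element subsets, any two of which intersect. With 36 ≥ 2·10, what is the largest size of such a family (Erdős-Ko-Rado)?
max |F| = C(35, 9) = 70607460

Erdős-Ko-Rado (1961): when n ≥ 2k, max |F| = C(n−1, k−1). The bound is attained by the star {A : i ∈ A} for any fixed i ∈ [n]. Here C(36−1, 10−1) = C(35, 9) = 70607460.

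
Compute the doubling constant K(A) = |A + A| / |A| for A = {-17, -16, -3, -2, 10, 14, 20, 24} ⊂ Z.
K = |A + A| / |A| = 31/8

Enumerate A + A = {a + b : a, b ∈ A}. With |A| = 8, there are |A|^2 = 64 ordered sum pairs; collecting distinct values, A + A = {-34, -33, -32, -20, -19, -18, -7, -6, -5, -4, -3, -2, 3, 4, 7, 8, 11, 12, 17, 18, 20, 21, 22, 24, 28, 30, 34, 38, 40, 44, 48}, so |A + A| = 31. Thus K = 31/8. For comparison, the minimum possible |A + A| over all 8-element sets is 2·8 − 1 = 15 (so min K = 15/8), attained only by arithmetic progressions.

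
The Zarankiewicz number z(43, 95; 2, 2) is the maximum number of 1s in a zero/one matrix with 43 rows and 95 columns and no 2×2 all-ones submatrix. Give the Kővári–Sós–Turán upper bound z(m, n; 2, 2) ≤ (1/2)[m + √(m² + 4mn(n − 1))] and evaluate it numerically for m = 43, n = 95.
z(43, 95; 2, 2) ≤ (1/2)[43 + √(43² + 4·43·95·94)] = (1/2)[43 + √1537809] = 641.5421

Kővári–Sós–Turán: let r_1, ..., r_43 be the row sums and z = Σ r_i the total number of 1s. Each pair of columns can share at most one row with both entries 1 (else a 2×2 all-ones block appears), so Σ_i C(r_i, 2) ≤ C(95, 2) = 4465. By convexity Σ_i C(r_i, 2) ≥ 43·C(z/43, 2) = z(z − 43)/(2·43), giving z² − 43z − 43·95·94 ≤ 0 and hence z ≤ (1/2)[43 + √(1849 + 4·383990)] = (1/2)[43 + √1537809] ≈ (1/2)(43 + 1240.0843) = 641.5421.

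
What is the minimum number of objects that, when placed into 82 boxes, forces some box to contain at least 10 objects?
n = (10 − 1)·82 + 1 = 739

By the generalised pigeonhole principle, to guarantee some box contains ≥ r objects we need more than (r − 1) · k objects total. Threshold: n = (r − 1) · k + 1. With r = 10 and k = 82: n = 9 · 82 + 1 = 738 + 1 = 739. For n = 738 = 9 · 82, we can put exactly 9 objects in every box, avoiding 10 in any single one — so 739 is tight.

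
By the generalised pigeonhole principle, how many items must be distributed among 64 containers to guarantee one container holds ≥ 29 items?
n = (29 − 1)·64 + 1 = 1793

By the generalised pigeonhole principle, to guarantee some box contains ≥ r objects we need more than (r − 1) · k objects total. Threshold: n = (r − 1) · k + 1. With r = 29 and k = 64: n = 28 · 64 + 1 = 1792 + 1 = 1793. For n = 1792 = 28 · 64, we can put exactly 28 objects in every box, avoiding 29 in any single one — so 1793 is tight.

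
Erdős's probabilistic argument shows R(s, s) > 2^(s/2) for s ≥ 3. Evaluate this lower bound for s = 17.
2^(17/2) = 362.0387; so R(17, 17) > 362.0387

Colour each edge of K_n uniformly at random with red/blue. The expected number of monochromatic K_17 is C(n, 17) · 2 · 2^(−C(17,2)). If C(n, 17) · 2^(1 − C(17,2)) < 1, then with positive probability no monochromatic K_17 exists, so R(17, 17) > n. The standard estimate C(n, 17) ≤ n^17/17! shows this inequality holds whenever n ≤ 2^(17/2) (since 17! · 2^(C(17,2) − 1) > 2^(17^2/2) ≥ n^17). Hence R(17, 17) > 2^(17/2) = 362.0387.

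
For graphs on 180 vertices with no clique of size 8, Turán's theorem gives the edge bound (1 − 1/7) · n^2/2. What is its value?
Turán density bound = (6/7) · 180^2/2 = 97200/7 ≈ 13885.7143

Turán's theorem: ex(n, K_{r+1}) is achieved by the complete r-partite Turán graph T(n, r) with parts as balanced as possible, and is at most (1 − 1/r) · n^2/2. For r = 7, n = 180: the density bound is (6/7) · 32400/2 = 97200/7 ≈ 13885.7143. The integer-valued extremum is e(T(180, 7)) = 13885, which is strictly less than the density bound 97200/7 since 7 ∤ 180 (the parts of T(180, 7) cannot all be equal).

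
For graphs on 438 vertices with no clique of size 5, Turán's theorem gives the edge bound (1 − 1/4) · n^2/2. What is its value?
Turán density bound = (3/4) · 438^2/2 = 143883/2 ≈ 71941.5

Turán's theorem: ex(n, K_{r+1}) is achieved by the complete r-partite Turán graph T(n, r) with parts as balanced as possible, and is at most (1 − 1/r) · n^2/2. For r = 4, n = 438: the density bound is (3/4) · 191844/2 = 143883/2 ≈ 71941.5. The integer-valued extremum is e(T(438, 4)) = 71941, which is strictly less than the density bound 143883/2 since 4 ∤ 438 (the parts of T(438, 4) cannot all be equal).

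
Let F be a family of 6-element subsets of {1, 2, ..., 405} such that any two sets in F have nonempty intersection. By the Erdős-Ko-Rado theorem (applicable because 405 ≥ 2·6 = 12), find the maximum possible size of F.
max |F| = C(404, 5) = 87485400080

Erdős-Ko-Rado (1961): when n ≥ 2k, max |F| = C(n−1, k−1). The bound is attained by the star {A : i ∈ A} for any fixed i ∈ [n]. Here C(405−1, 6−1) = C(404, 5) = 87485400080.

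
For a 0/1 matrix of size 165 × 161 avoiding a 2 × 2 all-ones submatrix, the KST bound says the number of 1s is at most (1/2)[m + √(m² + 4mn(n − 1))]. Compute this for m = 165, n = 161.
z(165, 161; 2, 2) ≤ (1/2)[165 + √(165² + 4·165·161·160)] = (1/2)[165 + √17028825] = 2145.7998

Kővári–Sós–Turán: let r_1, ..., r_165 be the row sums and z = Σ r_i the total number of 1s. Each pair of columns can share at most one row with both entries 1 (else a 2×2 all-ones block appears), so Σ_i C(r_i, 2) ≤ C(161, 2) = 12880. By convexity Σ_i C(r_i, 2) ≥ 165·C(z/165, 2) = z(z − 165)/(2·165), giving z² − 165z − 165·161·160 ≤ 0 and hence z ≤ (1/2)[165 + √(27225 + 4·4250400)] = (1/2)[165 + √17028825] ≈ (1/2)(165 + 4126.5997) = 2145.7998.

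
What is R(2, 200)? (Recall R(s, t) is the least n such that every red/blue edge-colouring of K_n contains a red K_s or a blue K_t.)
R(2, 200) = 200

R(2, k) = k for all k ≥ 2: in a 2-colouring of K_k, either some edge is red (a red K_2) or all edges are blue (a blue K_k). And K_{199} coloured all-blue has no blue K_200, so R(2, 200) > 199. Hence R(2, 200) = 200.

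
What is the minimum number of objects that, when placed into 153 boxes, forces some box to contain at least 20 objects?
n = (20 − 1)·153 + 1 = 2908

By the generalised pigeonhole principle, to guarantee some box contains ≥ r objects we need more than (r − 1) · k objects total. Threshold: n = (r − 1) · k + 1. With r = 20 and k = 153: n = 19 · 153 + 1 = 2907 + 1 = 2908. For n = 2907 = 19 · 153, we can put exactly 19 objects in every box, avoiding 20 in any single one — so 2908 is tight.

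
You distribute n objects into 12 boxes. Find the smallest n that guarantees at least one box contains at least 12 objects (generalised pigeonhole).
n = (12 − 1)·12 + 1 = 133

By the generalised pigeonhole principle, to guarantee some box contains ≥ r objects we need more than (r − 1) · k objects total. Threshold: n = (r − 1) · k + 1. With r = 12 and k = 12: n = 11 · 12 + 1 = 132 + 1 = 133. For n = 132 = 11 · 12, we can put exactly 11 objects in every box, avoiding 12 in any single one — so 133 is tight.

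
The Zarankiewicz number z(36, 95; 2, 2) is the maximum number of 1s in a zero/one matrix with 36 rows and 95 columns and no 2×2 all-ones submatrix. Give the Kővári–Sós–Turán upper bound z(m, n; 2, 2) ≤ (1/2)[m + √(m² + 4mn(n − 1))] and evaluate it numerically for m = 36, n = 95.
z(36, 95; 2, 2) ≤ (1/2)[36 + √(36² + 4·36·95·94)] = (1/2)[36 + √1287216] = 585.2777

Kővári–Sós–Turán: let r_1, ..., r_36 be the row sums and z = Σ r_i the total number of 1s. Each pair of columns can share at most one row with both entries 1 (else a 2×2 all-ones block appears), so Σ_i C(r_i, 2) ≤ C(95, 2) = 4465. By convexity Σ_i C(r_i, 2) ≥ 36·C(z/36, 2) = z(z − 36)/(2·36), giving z² − 36z − 36·95·94 ≤ 0 and hence z ≤ (1/2)[36 + √(1296 + 4·321480)] = (1/2)[36 + √1287216] ≈ (1/2)(36 + 1134.5554) = 585.2777.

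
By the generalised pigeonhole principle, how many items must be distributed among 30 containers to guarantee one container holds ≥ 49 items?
n = (49 − 1)·30 + 1 = 1441

By the generalised pigeonhole principle, to guarantee some box contains ≥ r objects we need more than (r − 1) · k objects total. Threshold: n = (r − 1) · k + 1. With r = 49 and k = 30: n = 48 · 30 + 1 = 1440 + 1 = 1441. For n = 1440 = 48 · 30, we can put exactly 48 objects in every box, avoiding 49 in any single one — so 1441 is tight.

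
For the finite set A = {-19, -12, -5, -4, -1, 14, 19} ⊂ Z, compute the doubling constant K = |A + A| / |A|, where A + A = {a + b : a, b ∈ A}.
K = |A + A| / |A| = 26/7

Enumerate A + A = {a + b : a, b ∈ A}. With |A| = 7, there are |A|^2 = 49 ordered sum pairs; collecting distinct values, A + A = {-38, -31, -24, -23, -20, -17, -16, -13, -10, -9, -8, -6, -5, -2, 0, 2, 7, 9, 10, 13, 14, 15, 18, 28, 33, 38}, so |A + A| = 26. Thus K = 26/7. For comparison, the minimum possible |A + A| over all 7-element sets is 2·7 − 1 = 13 (so min K = 13/7), attained only by arithmetic progressions.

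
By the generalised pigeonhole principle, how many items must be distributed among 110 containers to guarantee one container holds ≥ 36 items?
n = (36 − 1)·110 + 1 = 3851

By the generalised pigeonhole principle, to guarantee some box contains ≥ r objects we need more than (r − 1) · k objects total. Threshold: n = (r − 1) · k + 1. With r = 36 and k = 110: n = 35 · 110 + 1 = 3850 + 1 = 3851. For n = 3850 = 35 · 110, we can put exactly 35 objects in every box, avoiding 36 in any single one — so 3851 is tight.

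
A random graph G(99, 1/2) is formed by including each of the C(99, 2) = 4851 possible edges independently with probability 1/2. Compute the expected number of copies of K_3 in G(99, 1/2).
E[# K_3] = C(99, 3) · (1/2)^C(3, 2) = 156849 / 2^3 = 19606.125

For each 3-subset S of vertices (there are C(99, 3) = 156849 such S), let X_S = 1 if S induces a K_3 (all C(3, 2) = 3 edges present). Then P(X_S = 1) = (1/2)^3 = 1/8. By linearity of expectation, E[# K_3] = C(99, 3) · (1/2)^3 = 156849 / 8 = 19606.125.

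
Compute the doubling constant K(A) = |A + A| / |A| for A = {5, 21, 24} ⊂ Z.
K = |A + A| / |A| = 6/3 = 2

Enumerate A + A = {a + b : a, b ∈ A}. With |A| = 3, there are |A|^2 = 9 ordered sum pairs; collecting distinct values, A + A = {10, 26, 29, 42, 45, 48}, so |A + A| = 6. Thus K = 6/3 = 2. For comparison, the minimum possible |A + A| over all 3-element sets is 2·3 − 1 = 5 (so min K = 5/3), attained only by arithmetic progressions.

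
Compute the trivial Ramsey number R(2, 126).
R(2, 126) = 126

R(2, k) = k for all k ≥ 2: in a 2-colouring of K_k, either some edge is red (a red K_2) or all edges are blue (a blue K_k). And K_{125} coloured all-blue has no blue K_126, so R(2, 126) > 125. Hence R(2, 126) = 126.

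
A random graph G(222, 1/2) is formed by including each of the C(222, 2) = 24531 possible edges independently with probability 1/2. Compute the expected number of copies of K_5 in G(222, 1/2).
E[# K_5] = C(222, 5) · (1/2)^C(5, 2) = 4294249674 / 2^10 = 2147124837/512 ≈ 4193603.197266

For each 5-subset S of vertices (there are C(222, 5) = 4294249674 such S), let X_S = 1 if S induces a K_5 (all C(5, 2) = 10 edges present). Then P(X_S = 1) = (1/2)^10 = 1/1024. By linearity of expectation, E[# K_5] = C(222, 5) · (1/2)^10 = 4294249674 / 1024 = 2147124837/512 ≈ 4193603.197266.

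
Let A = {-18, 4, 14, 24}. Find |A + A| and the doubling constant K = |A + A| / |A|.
K = |A + A| / |A| = 9/4

Enumerate A + A = {a + b : a, b ∈ A}. With |A| = 4, there are |A|^2 = 16 ordered sum pairs; collecting distinct values, A + A = {-36, -14, -4, 6, 8, 18, 28, 38, 48}, so |A + A| = 9. Thus K = 9/4. For comparison, the minimum possible |A + A| over all 4-element sets is 2·4 − 1 = 7 (so min K = 7/4), attained only by arithmetic progressions.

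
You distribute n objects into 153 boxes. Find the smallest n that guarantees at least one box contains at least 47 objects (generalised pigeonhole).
n = (47 − 1)·153 + 1 = 7039

By the generalised pigeonhole principle, to guarantee some box contains ≥ r objects we need more than (r − 1) · k objects total. Threshold: n = (r − 1) · k + 1. With r = 47 and k = 153: n = 46 · 153 + 1 = 7038 + 1 = 7039. For n = 7038 = 46 · 153, we can put exactly 46 objects in every box, avoiding 47 in any single one — so 7039 is tight.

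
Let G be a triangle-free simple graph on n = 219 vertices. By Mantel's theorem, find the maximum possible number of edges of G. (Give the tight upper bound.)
ex(219, K_3) = ⌊219^2/4⌋ = 11990

Mantel (1907): a triangle-free graph on n vertices has at most ⌊n^2/4⌋ edges, with equality for the complete bipartite graph K_{⌊n/2⌋, ⌈n/2⌉}. For n = 219: ⌊219^2/4⌋ = ⌊47961/4⌋ = 11990. The extremal graph is K_{109, 110}, which has 109·110 = 11990 edges.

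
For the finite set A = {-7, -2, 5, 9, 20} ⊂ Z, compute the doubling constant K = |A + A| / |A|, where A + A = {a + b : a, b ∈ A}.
K = |A + A| / |A| = 14/5

Enumerate A + A = {a + b : a, b ∈ A}. With |A| = 5, there are |A|^2 = 25 ordered sum pairs; collecting distinct values, A + A = {-14, -9, -4, -2, 2, 3, 7, 10, 13, 14, 18, 25, 29, 40}, so |A + A| = 14. Thus K = 14/5. For comparison, the minimum possible |A + A| over all 5-element sets is 2·5 − 1 = 9 (so min K = 9/5), attained only by arithmetic progressions.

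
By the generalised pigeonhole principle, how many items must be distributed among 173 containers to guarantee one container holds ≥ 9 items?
n = (9 − 1)·173 + 1 = 1385

By the generalised pigeonhole principle, to guarantee some box contains ≥ r objects we need more than (r − 1) · k objects total. Threshold: n = (r − 1) · k + 1. With r = 9 and k = 173: n = 8 · 173 + 1 = 1384 + 1 = 1385. For n = 1384 = 8 · 173, we can put exactly 8 objects in every box, avoiding 9 in any single one — so 1385 is tight.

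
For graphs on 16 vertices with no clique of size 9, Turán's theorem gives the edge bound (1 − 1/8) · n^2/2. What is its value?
Turán density bound = (7/8) · 16^2/2 = 112

Turán's theorem: ex(n, K_{r+1}) is achieved by the complete r-partite Turán graph T(n, r) with parts as balanced as possible, and is at most (1 − 1/r) · n^2/2. For r = 8, n = 16: the density bound is (7/8) · 256/2 = 112. Since 8 ∣ 16, the Turán graph T(16, 8) has parts of equal size 2, and its edge count e(T(16, 8)) = 112 attains the density bound exactly.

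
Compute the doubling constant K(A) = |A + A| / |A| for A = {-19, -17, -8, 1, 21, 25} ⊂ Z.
K = |A + A| / |A| = 19/6

Enumerate A + A = {a + b : a, b ∈ A}. With |A| = 6, there are |A|^2 = 36 ordered sum pairs; collecting distinct values, A + A = {-38, -36, -34, -27, -25, -18, -16, -7, 2, 4, 6, 8, 13, 17, 22, 26, 42, 46, 50}, so |A + A| = 19. Thus K = 19/6. For comparison, the minimum possible |A + A| over all 6-element sets is 2·6 − 1 = 11 (so min K = 11/6), attained only by arithmetic progressions.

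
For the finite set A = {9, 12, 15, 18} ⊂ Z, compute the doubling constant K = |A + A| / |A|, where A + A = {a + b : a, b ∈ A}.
K = |A + A| / |A| = 7/4

Enumerate A + A = {a + b : a, b ∈ A}. With |A| = 4, there are |A|^2 = 16 ordered sum pairs; collecting distinct values, A + A = {18, 21, 24, 27, 30, 33, 36}, so |A + A| = 7. Thus K = 7/4. Here |A + A| = 2|A| − 1 = 7, the minimum possible — so K = 7/4 is minimal, which holds iff A is an arithmetic progression.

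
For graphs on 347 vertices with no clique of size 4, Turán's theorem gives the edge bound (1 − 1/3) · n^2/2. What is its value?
Turán density bound = (2/3) · 347^2/2 = 120409/3 ≈ 40136.3333

Turán's theorem: ex(n, K_{r+1}) is achieved by the complete r-partite Turán graph T(n, r) with parts as balanced as possible, and is at most (1 − 1/r) · n^2/2. For r = 3, n = 347: the density bound is (2/3) · 120409/2 = 120409/3 ≈ 40136.3333. The integer-valued extremum is e(T(347, 3)) = 40136, which is strictly less than the density bound 120409/3 since 3 ∤ 347 (the parts of T(347, 3) cannot all be equal).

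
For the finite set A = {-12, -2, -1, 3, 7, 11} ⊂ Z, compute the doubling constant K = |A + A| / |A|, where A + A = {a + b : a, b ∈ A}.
K = |A + A| / |A| = 18/6 = 3

Enumerate A + A = {a + b : a, b ∈ A}. With |A| = 6, there are |A|^2 = 36 ordered sum pairs; collecting distinct values, A + A = {-24, -14, -13, -9, -5, -4, -3, -2, -1, 1, 2, 5, 6, 9, 10, 14, 18, 22}, so |A + A| = 18. Thus K = 18/6 = 3. For comparison, the minimum possible |A + A| over all 6-element sets is 2·6 − 1 = 11 (so min K = 11/6), attained only by arithmetic progressions.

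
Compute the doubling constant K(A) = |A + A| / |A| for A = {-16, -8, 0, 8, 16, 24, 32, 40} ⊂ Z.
K = |A + A| / |A| = 15/8

Enumerate A + A = {a + b : a, b ∈ A}. With |A| = 8, there are |A|^2 = 64 ordered sum pairs; collecting distinct values, A + A = {-32, -24, -16, -8, 0, 8, 16, 24, 32, 40, 48, 56, 64, 72, 80}, so |A + A| = 15. Thus K = 15/8. Here |A + A| = 2|A| − 1 = 15, the minimum possible — so K = 15/8 is minimal, which holds iff A is an arithmetic progression.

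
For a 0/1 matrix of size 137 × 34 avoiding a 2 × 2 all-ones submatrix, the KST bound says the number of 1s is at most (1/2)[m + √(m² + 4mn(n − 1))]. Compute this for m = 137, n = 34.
z(137, 34; 2, 2) ≤ (1/2)[137 + √(137² + 4·137·34·33)] = (1/2)[137 + √633625] = 466.5028

Kővári–Sós–Turán: let r_1, ..., r_137 be the row sums and z = Σ r_i the total number of 1s. Each pair of columns can share at most one row with both entries 1 (else a 2×2 all-ones block appears), so Σ_i C(r_i, 2) ≤ C(34, 2) = 561. By convexity Σ_i C(r_i, 2) ≥ 137·C(z/137, 2) = z(z − 137)/(2·137), giving z² − 137z − 137·34·33 ≤ 0 and hence z ≤ (1/2)[137 + √(18769 + 4·153714)] = (1/2)[137 + √633625] ≈ (1/2)(137 + 796.0057) = 466.5028.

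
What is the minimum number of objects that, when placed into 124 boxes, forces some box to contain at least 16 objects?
n = (16 − 1)·124 + 1 = 1861

By the generalised pigeonhole principle, to guarantee some box contains ≥ r objects we need more than (r − 1) · k objects total. Threshold: n = (r − 1) · k + 1. With r = 16 and k = 124: n = 15 · 124 + 1 = 1860 + 1 = 1861. For n = 1860 = 15 · 124, we can put exactly 15 objects in every box, avoiding 16 in any single one — so 1861 is tight.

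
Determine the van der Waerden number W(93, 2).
W(93, 2) = 93 + 1 = 94

A 2-term AP is any pair of integers, so a monochromatic 2-AP exists iff some colour is used at least twice. With 93 colours, the colouring i ↦ i on {1, ..., 93} uses each colour once, avoiding any monochromatic pair, so W(93, 2) > 93. For {1, ..., 94}, pigeonhole forces two integers of the same colour, which form a monochromatic 2-AP. Hence W(93, 2) = 94.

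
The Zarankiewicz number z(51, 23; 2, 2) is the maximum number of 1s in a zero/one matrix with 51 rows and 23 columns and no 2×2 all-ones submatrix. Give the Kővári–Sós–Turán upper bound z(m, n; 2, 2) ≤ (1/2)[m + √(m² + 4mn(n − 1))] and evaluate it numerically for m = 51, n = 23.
z(51, 23; 2, 2) ≤ (1/2)[51 + √(51² + 4·51·23·22)] = (1/2)[51 + √105825] = 188.1538

Kővári–Sós–Turán: let r_1, ..., r_51 be the row sums and z = Σ r_i the total number of 1s. Each pair of columns can share at most one row with both entries 1 (else a 2×2 all-ones block appears), so Σ_i C(r_i, 2) ≤ C(23, 2) = 253. By convexity Σ_i C(r_i, 2) ≥ 51·C(z/51, 2) = z(z − 51)/(2·51), giving z² − 51z − 51·23·22 ≤ 0 and hence z ≤ (1/2)[51 + √(2601 + 4·25806)] = (1/2)[51 + √105825] ≈ (1/2)(51 + 325.3075) = 188.1538.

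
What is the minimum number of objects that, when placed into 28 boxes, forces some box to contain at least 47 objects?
n = (47 − 1)·28 + 1 = 1289

By the generalised pigeonhole principle, to guarantee some box contains ≥ r objects we need more than (r − 1) · k objects total. Threshold: n = (r − 1) · k + 1. With r = 47 and k = 28: n = 46 · 28 + 1 = 1288 + 1 = 1289. For n = 1288 = 46 · 28, we can put exactly 46 objects in every box, avoiding 47 in any single one — so 1289 is tight.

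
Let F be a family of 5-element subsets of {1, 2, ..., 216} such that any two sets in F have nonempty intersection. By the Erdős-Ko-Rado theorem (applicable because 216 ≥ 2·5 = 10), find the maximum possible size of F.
max |F| = C(215, 4) = 86567815

The Erdős-Ko-Rado theorem states: for n ≥ 2k, an intersecting family of k-subsets of an n-element set has size at most C(n − 1, k − 1), with equality for 'star' families {A ⊆ [n] : |A| = k, i ∈ A} (fix an element i). For n = 216, k = 5: C(215, 4) = 86567815.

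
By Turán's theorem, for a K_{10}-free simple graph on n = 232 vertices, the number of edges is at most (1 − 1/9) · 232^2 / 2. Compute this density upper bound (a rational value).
Turán density bound = (8/9) · 232^2/2 = 215296/9 ≈ 23921.7778

Turán's theorem: ex(n, K_{r+1}) is achieved by the complete r-partite Turán graph T(n, r) with parts as balanced as possible, and is at most (1 − 1/r) · n^2/2. For r = 9, n = 232: the density bound is (8/9) · 53824/2 = 215296/9 ≈ 23921.7778. The integer-valued extremum is e(T(232, 9)) = 23921, which is strictly less than the density bound 215296/9 since 9 ∤ 232 (the parts of T(232, 9) cannot all be equal).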